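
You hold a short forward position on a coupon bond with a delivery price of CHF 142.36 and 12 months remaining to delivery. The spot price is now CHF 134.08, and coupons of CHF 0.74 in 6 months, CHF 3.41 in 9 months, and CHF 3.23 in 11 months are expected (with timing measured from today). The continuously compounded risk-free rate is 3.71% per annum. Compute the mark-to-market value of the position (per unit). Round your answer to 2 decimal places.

CHF 10.26

PV(remaining coupons) I = 0.74·e^(−0.0371·6/12) + 3.41·e^(−0.0371·9/12) + 3.23·e^(−0.0371·11/12) = 7.1648
Current forward F = (S − I)·e^(rT) = (134.08 − 7.1648)·e^(0.0371·12/12) = 126.9152 × 1.037797 = 131.7122
Value (long) = (F − K)·e^(−rT) = (131.7122 − 142.36) × 0.963580 = -10.2600
Short position value = −(long value) = CHF 10.26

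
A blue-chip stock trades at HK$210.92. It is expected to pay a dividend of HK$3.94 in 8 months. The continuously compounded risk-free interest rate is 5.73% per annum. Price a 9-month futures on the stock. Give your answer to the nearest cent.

PV(dividends) I = 3.94·e^(−0.0573·8/12)
I = 3.7923
F = (S − I)·e^(rT) = (210.92 − 3.7923) · e^(0.0573·9/12)
= 207.1277 · e^0.042975 = 207.1277 × 1.043912 = HK$216.22

HK$216.22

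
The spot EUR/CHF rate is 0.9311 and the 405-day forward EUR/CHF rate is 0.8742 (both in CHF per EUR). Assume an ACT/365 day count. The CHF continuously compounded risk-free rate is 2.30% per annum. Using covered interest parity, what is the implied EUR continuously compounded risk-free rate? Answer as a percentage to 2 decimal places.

7.98%

F = S·e^((r_CHF − r_EUR)T) ⇒ r_EUR = r_CHF − ln(F/S)/T
ln(0.8742/0.9311) = -0.063058; /(405/365) = -0.056830
r_EUR = 0.0230 + 0.056830 = 0.079830
r_EUR = 7.98%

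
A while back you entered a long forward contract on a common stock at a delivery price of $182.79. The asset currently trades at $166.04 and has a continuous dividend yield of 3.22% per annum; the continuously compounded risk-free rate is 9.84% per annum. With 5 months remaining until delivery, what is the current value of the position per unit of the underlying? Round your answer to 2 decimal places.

-$11.62

Current fair forward for the remaining 5 months: F = S·e^((r − q)·T), (r − q) = 0.0984 − 0.0322 = 0.0662
F = 166.04 · e^(0.0662 × 5/12) = 166.04 × 1.027967 = 170.6836
Value of long forward = (F − K)·e^(−rT) = (170.6836 − 182.79) · e^(−0.0984·5/12)
= -12.1064 × 0.959829 = -11.62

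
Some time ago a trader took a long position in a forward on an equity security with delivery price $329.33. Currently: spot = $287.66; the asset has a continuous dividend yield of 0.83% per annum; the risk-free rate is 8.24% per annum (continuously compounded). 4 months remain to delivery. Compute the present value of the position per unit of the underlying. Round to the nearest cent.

Current fair forward for the remaining 4 months: F = S·e^((r − q)·T), (r − q) = 0.0824 − 0.0083 = 0.0741
F = 287.66 · e^(0.0741 × 4/12) = 287.66 × 1.025008 = 294.8538
Value of long forward = (F − K)·e^(−rT) = (294.8538 − 329.33) · e^(−0.0824·4/12)
= -34.4762 × 0.972907 = -33.54

-$33.54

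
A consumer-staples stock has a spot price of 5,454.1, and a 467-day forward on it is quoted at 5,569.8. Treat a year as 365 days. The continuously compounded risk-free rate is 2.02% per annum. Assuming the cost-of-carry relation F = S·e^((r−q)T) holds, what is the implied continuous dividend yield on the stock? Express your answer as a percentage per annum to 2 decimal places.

0.38%

From F = S·e^((r−q)T): (r − q) = ln(F/S)/T
ln(5569.8/5454.1) = ln(1.021213) = 0.020991
(r − q) = 0.020991 / (467/365) = 0.016406
q = r − ln(F/S)/T = 0.0202 − 0.016406 = 0.003794
q = 0.38%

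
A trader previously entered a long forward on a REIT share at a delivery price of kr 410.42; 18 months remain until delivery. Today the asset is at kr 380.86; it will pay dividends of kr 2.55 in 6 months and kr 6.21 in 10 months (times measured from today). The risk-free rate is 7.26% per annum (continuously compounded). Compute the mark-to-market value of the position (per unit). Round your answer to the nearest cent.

PV(remaining dividends) I = 2.55·e^(−0.0726·6/12) + 6.21·e^(−0.0726·10/12) = 8.3045
Current forward F = (S − I)·e^(rT) = (380.86 − 8.3045)·e^(0.0726·18/12) = 372.5555 × 1.115051 = 415.4184
Value (long) = (F − K)·e^(−rT) = (415.4184 − 410.42) × 0.896820 = 4.4827
Value = kr 4.48

kr 4.48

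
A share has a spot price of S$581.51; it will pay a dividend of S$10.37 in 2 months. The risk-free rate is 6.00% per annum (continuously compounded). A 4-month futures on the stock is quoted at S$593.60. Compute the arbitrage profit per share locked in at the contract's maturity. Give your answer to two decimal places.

PV(dividends) I = 10.37·e^(−0.0600·2/12) = 10.2668
Fair futures F* = (S − I)·e^(rT) = (581.51 − 10.2668)·e^0.020000 = 571.2432 × 1.020201 = 582.7829
Market S$593.60 > fair 582.7829: forward overpriced → cash-and-carry (borrow at r, buy the stock and collect the dividends, short the forward).
Profit at T = |F_mkt − F*| = |593.60 − 582.7829| = S$10.82 per share

S$10.82 per share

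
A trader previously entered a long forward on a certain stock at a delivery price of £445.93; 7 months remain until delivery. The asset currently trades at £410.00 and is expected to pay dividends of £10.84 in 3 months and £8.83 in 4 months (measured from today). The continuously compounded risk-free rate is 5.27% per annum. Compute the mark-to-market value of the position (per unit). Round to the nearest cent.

-£41.80

PV(remaining dividends) I = 10.84·e^(−0.0527·3/12) + 8.83·e^(−0.0527·4/12) = 19.3744
Current forward F = (S − I)·e^(rT) = (410.00 − 19.3744)·e^(0.0527·7/12) = 390.6256 × 1.031219 = 402.8205
Value (long) = (F − K)·e^(−rT) = (402.8205 − 445.93) × 0.969726 = -41.8044
Value = -£41.80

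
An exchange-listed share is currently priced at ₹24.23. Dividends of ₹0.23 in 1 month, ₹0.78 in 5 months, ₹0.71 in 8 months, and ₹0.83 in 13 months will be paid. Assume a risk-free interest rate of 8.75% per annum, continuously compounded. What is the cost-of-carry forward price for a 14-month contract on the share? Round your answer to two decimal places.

PV(dividends) I = 0.23·e^(−0.0875·1/12) + 0.78·e^(−0.0875·5/12) + 0.71·e^(−0.0875·8/12) + 0.83·e^(−0.0875·13/12)
I = 0.2283 + 0.7521 + 0.6698 + 0.7549 = 2.4051
F = (S − I)·e^(rT) = (24.23 − 2.4051) · e^(0.0875·14/12)
= 21.8249 · e^0.102083 = 21.8249 × 1.107475 = ₹24.17

₹24.17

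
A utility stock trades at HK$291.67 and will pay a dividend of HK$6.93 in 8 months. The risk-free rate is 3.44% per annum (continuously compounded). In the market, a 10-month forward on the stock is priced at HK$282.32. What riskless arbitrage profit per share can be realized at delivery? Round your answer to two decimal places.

HK$10.86 per share

PV(dividends) I = 6.93·e^(−0.0344·8/12) = 6.7729
Fair forward F* = (S − I)·e^(rT) = (291.67 − 6.7729)·e^0.028667 = 284.8971 × 1.029082 = 293.1825
Market HK$282.32 < fair 293.1825: forward underpriced → reverse cash-and-carry (short the stock, invest proceeds at r, pay the dividends, go long the forward).
Profit at T = |F_mkt − F*| = |282.32 − 293.1825| = HK$10.86 per share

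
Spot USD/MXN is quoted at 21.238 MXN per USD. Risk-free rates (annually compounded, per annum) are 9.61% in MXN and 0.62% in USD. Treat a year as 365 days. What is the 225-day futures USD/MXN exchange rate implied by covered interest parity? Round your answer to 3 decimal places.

22.388

By covered interest parity, F = S · (1+r_MXN)^T / (1+r_USD)^T
= 21.238 × 1.058194 / 1.003817 = 21.238 × 1.054170
F = 22.388 MXN per USD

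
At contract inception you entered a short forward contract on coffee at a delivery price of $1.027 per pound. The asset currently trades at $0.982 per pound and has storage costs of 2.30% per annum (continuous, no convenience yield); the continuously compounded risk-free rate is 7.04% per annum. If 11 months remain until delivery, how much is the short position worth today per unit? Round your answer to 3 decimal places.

-$0.040 per pound

Current fair forward for the remaining 11 months: F = S·e^((r + u)·T), (r + u) = 0.0704 + 0.0230 = 0.0934
F = 0.982 · e^(0.0934 × 11/12) = 0.982 × 1.089389 = 1.0698
Value of long forward = (F − K)·e^(−rT) = (1.0698 − 1.027) · e^(−0.0704·11/12)
= 0.0428 × 0.937505 = 0.040
Short position value = −(long value) = -$0.040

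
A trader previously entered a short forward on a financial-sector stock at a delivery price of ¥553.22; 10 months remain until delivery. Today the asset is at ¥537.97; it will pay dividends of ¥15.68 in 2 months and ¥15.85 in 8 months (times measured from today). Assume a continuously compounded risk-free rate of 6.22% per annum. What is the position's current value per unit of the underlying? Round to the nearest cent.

PV(remaining dividends) I = 15.68·e^(−0.0622·2/12) + 15.85·e^(−0.0622·8/12) = 30.7245
Current forward F = (S − I)·e^(rT) = (537.97 − 30.7245)·e^(0.0622·10/12) = 507.2455 × 1.053200 = 534.2310
Value (long) = (F − K)·e^(−rT) = (534.2310 − 553.22) × 0.949487 = -18.0298
Short position value = −(long value) = ¥18.03

¥18.03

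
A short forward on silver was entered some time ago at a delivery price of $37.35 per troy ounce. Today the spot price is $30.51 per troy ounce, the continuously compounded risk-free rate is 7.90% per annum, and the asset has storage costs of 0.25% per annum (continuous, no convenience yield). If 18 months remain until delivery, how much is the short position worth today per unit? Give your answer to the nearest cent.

$2.55 per troy ounce

Current fair forward for the remaining 18 months: F = S·e^((r + u)·T), (r + u) = 0.0790 + 0.0025 = 0.0815
F = 30.51 · e^(0.0815 × 18/12) = 30.51 × 1.130037 = 34.4774
Value of long forward = (F − K)·e^(−rT) = (34.4774 − 37.35) · e^(−0.0790·18/12)
= -2.8726 × 0.888252 = -2.55
Short position value = −(long value) = $2.55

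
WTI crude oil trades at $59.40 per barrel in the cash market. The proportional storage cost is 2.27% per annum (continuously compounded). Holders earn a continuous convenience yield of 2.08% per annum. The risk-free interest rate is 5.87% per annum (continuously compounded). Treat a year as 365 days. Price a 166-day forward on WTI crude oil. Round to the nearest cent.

$61.06 per barrel

Net carry = r + u − y = 0.0587 + 0.0227 − 0.0208 = 0.0606
F = S·e^((r+u−y)T) = 59.40 · e^(0.0606 × 166/365) = 59.40 · e^0.027561
= 59.40 × 1.027944 = $61.06 per barrel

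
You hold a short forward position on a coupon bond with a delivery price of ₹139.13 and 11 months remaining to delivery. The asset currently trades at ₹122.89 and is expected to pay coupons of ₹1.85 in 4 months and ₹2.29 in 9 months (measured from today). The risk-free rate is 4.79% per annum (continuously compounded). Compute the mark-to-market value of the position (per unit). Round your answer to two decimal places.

PV(remaining coupons) I = 1.85·e^(−0.0479·4/12) + 2.29·e^(−0.0479·9/12) = 4.0299
Current forward F = (S − I)·e^(rT) = (122.89 − 4.0299)·e^(0.0479·11/12) = 118.8601 × 1.044887 = 124.1954
Value (long) = (F − K)·e^(−rT) = (124.1954 − 139.13) × 0.957042 = -14.2930
Short position value = −(long value) = ₹14.29

₹14.29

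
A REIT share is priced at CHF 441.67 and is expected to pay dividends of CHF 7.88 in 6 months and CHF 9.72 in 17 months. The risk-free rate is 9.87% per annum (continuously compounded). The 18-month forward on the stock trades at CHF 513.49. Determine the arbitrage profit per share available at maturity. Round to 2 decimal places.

PV(dividends) I = 7.88·e^(−0.0987·6/12) + 9.72·e^(−0.0987·17/12) = 15.9522
Fair forward F* = (S − I)·e^(rT) = (441.67 − 15.9522)·e^0.148050 = 425.7178 × 1.159571 = 493.6500
Market CHF 513.49 > fair 493.6500: forward overpriced → cash-and-carry (borrow at r, buy the stock and collect the dividends, short the forward).
Profit at T = |F_mkt − F*| = |513.49 − 493.6500| = CHF 19.84 per share

CHF 19.84 per share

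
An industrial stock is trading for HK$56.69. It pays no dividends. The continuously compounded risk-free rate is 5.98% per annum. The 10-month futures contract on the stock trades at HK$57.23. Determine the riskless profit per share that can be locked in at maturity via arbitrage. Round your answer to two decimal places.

Fair futures: F* = S·e^(carry·T), with carry = r = 0.0598
F* = 56.69 · e^(0.0598 × 10/12) = 56.69 · e^0.049833 = 56.69 × 1.051096 = HK$59.5866
Market HK$57.23 < fair HK$59.5866: forward underpriced → reverse cash-and-carry (short spot, go long the forward).
At maturity, profit = |F_mkt − F*| = |57.23 − 59.5866| = HK$2.36 per share

HK$2.36 per share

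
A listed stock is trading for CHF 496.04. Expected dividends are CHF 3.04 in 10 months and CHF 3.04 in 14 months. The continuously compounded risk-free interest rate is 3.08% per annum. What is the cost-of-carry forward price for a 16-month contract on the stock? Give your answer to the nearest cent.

PV(dividends) I = 3.04·e^(−0.0308·10/12) + 3.04·e^(−0.0308·14/12)
I = 2.9630 + 2.9327 = 5.8957
F = (S − I)·e^(rT) = (496.04 − 5.8957) · e^(0.0308·16/12)
= 490.1443 · e^0.041067 = 490.1443 × 1.041922 = CHF 510.69

CHF 510.69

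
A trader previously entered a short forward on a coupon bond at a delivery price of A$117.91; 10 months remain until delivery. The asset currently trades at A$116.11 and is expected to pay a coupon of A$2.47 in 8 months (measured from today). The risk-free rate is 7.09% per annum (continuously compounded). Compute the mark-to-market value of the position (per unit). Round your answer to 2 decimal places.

-A$2.61

PV(remaining coupons) I = 2.47·e^(−0.0709·8/12) = 2.3560
Current forward F = (S − I)·e^(rT) = (116.11 − 2.3560)·e^(0.0709·10/12) = 113.7540 × 1.060864 = 120.6775
Value (long) = (F − K)·e^(−rT) = (120.6775 − 117.91) × 0.942628 = 2.6087
Short position value = −(long value) = -A$2.61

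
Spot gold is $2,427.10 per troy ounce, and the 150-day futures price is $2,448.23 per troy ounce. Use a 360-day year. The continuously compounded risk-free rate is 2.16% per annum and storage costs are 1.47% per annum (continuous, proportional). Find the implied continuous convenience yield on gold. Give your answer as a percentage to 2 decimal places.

1.55%

F = S·e^((r+u−y)T) ⇒ (r+u−y) = ln(F/S)/T
ln(2448.23/2427.10) = 0.008668; /T ⇒ 0.020803
y = r + u − ln(F/S)/T = 0.0216 + 0.0147 − 0.020803 = 0.015497
y = 1.55%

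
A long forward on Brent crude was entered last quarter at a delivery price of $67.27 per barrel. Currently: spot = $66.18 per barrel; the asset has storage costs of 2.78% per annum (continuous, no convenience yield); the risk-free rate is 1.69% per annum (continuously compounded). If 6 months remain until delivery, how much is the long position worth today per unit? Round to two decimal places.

$0.40 per barrel

Current fair forward for the remaining 6 months: F = S·e^((r + u)·T), (r + u) = 0.0169 + 0.0278 = 0.0447
F = 66.18 · e^(0.0447 × 6/12) = 66.18 × 1.022602 = 67.6758
Value of long forward = (F − K)·e^(−rT) = (67.6758 − 67.27) · e^(−0.0169·6/12)
= 0.4058 × 0.991586 = 0.40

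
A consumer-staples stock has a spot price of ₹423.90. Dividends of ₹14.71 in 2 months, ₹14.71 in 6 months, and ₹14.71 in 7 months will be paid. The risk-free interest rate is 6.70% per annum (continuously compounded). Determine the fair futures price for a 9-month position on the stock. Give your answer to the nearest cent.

PV(dividends) I = 14.71·e^(−0.0670·2/12) + 14.71·e^(−0.0670·6/12) + 14.71·e^(−0.0670·7/12)
I = 14.5467 + 14.2254 + 14.1462 = 42.9183
F = (S − I)·e^(rT) = (423.90 − 42.9183) · e^(0.0670·9/12)
= 380.9817 · e^0.050250 = 380.9817 × 1.051534 = ₹400.62

₹400.62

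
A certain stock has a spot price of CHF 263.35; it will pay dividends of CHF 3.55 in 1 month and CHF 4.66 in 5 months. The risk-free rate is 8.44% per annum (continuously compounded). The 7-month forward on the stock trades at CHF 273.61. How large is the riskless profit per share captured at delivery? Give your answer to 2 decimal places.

CHF 5.40 per share

PV(dividends) I = 3.55·e^(−0.0844·1/12) + 4.66·e^(−0.0844·5/12) = 8.0241
Fair forward F* = (S − I)·e^(rT) = (263.35 − 8.0241)·e^0.049233 = 255.3259 × 1.050465 = 268.2109
Market CHF 273.61 > fair 268.2109: forward overpriced → cash-and-carry (borrow at r, buy the stock and collect the dividends, short the forward).
Profit at T = |F_mkt − F*| = |273.61 − 268.2109| = CHF 5.40 per share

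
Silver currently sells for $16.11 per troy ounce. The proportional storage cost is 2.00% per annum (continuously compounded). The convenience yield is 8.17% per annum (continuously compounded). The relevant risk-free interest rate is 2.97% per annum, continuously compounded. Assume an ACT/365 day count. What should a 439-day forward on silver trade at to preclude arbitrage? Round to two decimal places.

Net carry = r + u − y = 0.0297 + 0.0200 − 0.0817 = -0.0320
F = S·e^((r+u−y)T) = 16.11 · e^(-0.0320 × 439/365) = 16.11 · e^-0.038488
= 16.11 × 0.962243 = $15.50 per troy ounce

$15.50 per troy ounce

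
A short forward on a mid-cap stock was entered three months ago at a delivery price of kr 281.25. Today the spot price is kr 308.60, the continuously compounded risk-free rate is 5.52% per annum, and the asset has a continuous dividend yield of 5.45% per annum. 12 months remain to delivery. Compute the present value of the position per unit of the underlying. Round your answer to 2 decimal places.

Current fair forward for the remaining 12 months: F = S·e^((r − q)·T), (r − q) = 0.0552 − 0.0545 = 0.0007
F = 308.60 · e^(0.0007 × 12/12) = 308.60 × 1.000700 = 308.8160
Value of long forward = (F − K)·e^(−rT) = (308.8160 − 281.25) · e^(−0.0552·12/12)
= 27.5660 × 0.946296 = 26.09
Short position value = −(long value) = -kr 26.09

-kr 26.09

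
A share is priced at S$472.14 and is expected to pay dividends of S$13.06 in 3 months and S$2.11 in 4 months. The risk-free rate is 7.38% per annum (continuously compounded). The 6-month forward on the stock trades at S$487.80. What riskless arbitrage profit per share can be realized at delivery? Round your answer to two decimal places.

S$13.35 per share

PV(dividends) I = 13.06·e^(−0.0738·3/12) + 2.11·e^(−0.0738·4/12) = 14.8800
Fair forward F* = (S − I)·e^(rT) = (472.14 − 14.8800)·e^0.036900 = 457.2600 × 1.037589 = 474.4479
Market S$487.80 > fair 474.4479: forward overpriced → cash-and-carry (borrow at r, buy the stock and collect the dividends, short the forward).
Profit at T = |F_mkt − F*| = |487.80 − 474.4479| = S$13.35 per share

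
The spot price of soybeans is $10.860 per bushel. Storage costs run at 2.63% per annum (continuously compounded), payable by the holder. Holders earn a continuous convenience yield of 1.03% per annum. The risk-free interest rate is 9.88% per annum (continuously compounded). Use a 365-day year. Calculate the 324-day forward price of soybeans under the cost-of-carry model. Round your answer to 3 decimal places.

$12.025 per bushel

Net carry = r + u − y = 0.0988 + 0.0263 − 0.0103 = 0.1148
F = S·e^((r+u−y)T) = 10.860 · e^(0.1148 × 324/365) = 10.860 · e^0.101905
= 10.860 × 1.107278 = $12.025 per bushel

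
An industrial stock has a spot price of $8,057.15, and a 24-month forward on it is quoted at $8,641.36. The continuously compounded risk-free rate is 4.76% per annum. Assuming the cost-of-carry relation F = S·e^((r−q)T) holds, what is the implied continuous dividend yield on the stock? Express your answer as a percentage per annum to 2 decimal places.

1.26%

From F = S·e^((r−q)T): (r − q) = ln(F/S)/T
ln(8641.36/8057.15) = ln(1.072508) = 0.070000
(r − q) = 0.070000 / (24/12) = 0.035000
q = r − ln(F/S)/T = 0.0476 − 0.035000 = 0.012600
q = 1.26%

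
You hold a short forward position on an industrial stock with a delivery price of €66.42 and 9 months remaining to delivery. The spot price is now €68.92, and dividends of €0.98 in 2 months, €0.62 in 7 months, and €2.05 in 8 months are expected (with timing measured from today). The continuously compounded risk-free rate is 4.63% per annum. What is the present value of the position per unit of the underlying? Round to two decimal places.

PV(remaining dividends) I = 0.98·e^(−0.0463·2/12) + 0.62·e^(−0.0463·7/12) + 2.05·e^(−0.0463·8/12) = 3.5636
Current forward F = (S − I)·e^(rT) = (68.92 − 3.5636)·e^(0.0463·9/12) = 65.3564 × 1.035335 = 67.6658
Value (long) = (F − K)·e^(−rT) = (67.6658 − 66.42) × 0.965871 = 1.2033
Short position value = −(long value) = -€1.20

-€1.20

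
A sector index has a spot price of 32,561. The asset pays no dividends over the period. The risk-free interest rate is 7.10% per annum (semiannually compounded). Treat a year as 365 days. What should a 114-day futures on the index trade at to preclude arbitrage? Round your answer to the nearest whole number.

33,278

F = S · (1+r/2)^(2T)
= 32561 × 1.022030
F = 33,278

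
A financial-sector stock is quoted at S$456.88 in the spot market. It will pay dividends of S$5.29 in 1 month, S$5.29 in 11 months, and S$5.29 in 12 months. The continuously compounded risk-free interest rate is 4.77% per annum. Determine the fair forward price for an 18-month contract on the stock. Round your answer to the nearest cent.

S$474.25

PV(dividends) I = 5.29·e^(−0.0477·1/12) + 5.29·e^(−0.0477·11/12) + 5.29·e^(−0.0477·12/12)
I = 5.2690 + 5.0637 + 5.0436 = 15.3763
F = (S − I)·e^(rT) = (456.88 − 15.3763) · e^(0.0477·18/12)
= 441.5037 · e^0.071550 = 441.5037 × 1.074172 = S$474.25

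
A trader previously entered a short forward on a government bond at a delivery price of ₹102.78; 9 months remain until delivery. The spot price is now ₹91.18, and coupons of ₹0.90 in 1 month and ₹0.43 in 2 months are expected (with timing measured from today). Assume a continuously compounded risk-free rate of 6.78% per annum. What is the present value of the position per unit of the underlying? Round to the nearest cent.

PV(remaining coupons) I = 0.90·e^(−0.0678·1/12) + 0.43·e^(−0.0678·2/12) = 1.3201
Current forward F = (S − I)·e^(rT) = (91.18 − 1.3201)·e^(0.0678·9/12) = 89.8599 × 1.052165 = 94.5474
Value (long) = (F − K)·e^(−rT) = (94.5474 − 102.78) × 0.950421 = -7.8244
Short position value = −(long value) = ₹7.82

₹7.82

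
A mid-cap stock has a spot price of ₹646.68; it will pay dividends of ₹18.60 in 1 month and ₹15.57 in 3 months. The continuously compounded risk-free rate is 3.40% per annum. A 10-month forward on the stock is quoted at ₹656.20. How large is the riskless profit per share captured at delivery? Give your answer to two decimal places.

₹25.90 per share

PV(dividends) I = 18.60·e^(−0.0340·1/12) + 15.57·e^(−0.0340·3/12) = 33.9856
Fair forward F* = (S − I)·e^(rT) = (646.68 − 33.9856)·e^0.028333 = 612.6944 × 1.028738 = 630.3020
Market ₹656.20 > fair 630.3020: forward overpriced → cash-and-carry (borrow at r, buy the stock and collect the dividends, short the forward).
Profit at T = |F_mkt − F*| = |656.20 − 630.3020| = ₹25.90 per share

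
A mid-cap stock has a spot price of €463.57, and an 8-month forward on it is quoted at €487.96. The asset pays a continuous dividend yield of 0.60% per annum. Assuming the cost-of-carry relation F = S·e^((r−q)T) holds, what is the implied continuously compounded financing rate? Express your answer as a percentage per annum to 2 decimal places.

From F = S·e^((r−q)T): (r − q) = ln(F/S)/T
ln(487.96/463.57) = ln(1.052613) = 0.051276
(r − q) = 0.051276 / (8/12) = 0.076914
r = ln(F/S)/T + q = 0.076914 + 0.0060 = 0.082914
r = 8.29%

8.29%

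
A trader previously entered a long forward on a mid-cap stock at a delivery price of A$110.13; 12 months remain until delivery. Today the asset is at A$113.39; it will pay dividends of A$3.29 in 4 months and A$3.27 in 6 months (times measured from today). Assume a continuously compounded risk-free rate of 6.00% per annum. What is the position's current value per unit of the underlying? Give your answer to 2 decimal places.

PV(remaining dividends) I = 3.29·e^(−0.0600·4/12) + 3.27·e^(−0.0600·6/12) = 6.3982
Current forward F = (S − I)·e^(rT) = (113.39 − 6.3982)·e^(0.0600·12/12) = 106.9918 × 1.061837 = 113.6079
Value (long) = (F − K)·e^(−rT) = (113.6079 − 110.13) × 0.941765 = 3.2754
Value = A$3.28

A$3.28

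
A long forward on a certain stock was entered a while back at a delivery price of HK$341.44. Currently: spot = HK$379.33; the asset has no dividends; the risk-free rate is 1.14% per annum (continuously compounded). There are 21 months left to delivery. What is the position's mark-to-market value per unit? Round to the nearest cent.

Current fair forward for the remaining 21 months: F = S·e^(r·T), r = 0.0114
F = 379.33 · e^(0.0114 × 21/12) = 379.33 × 1.020150 = 386.9735
Value of long forward = (F − K)·e^(−rT) = (386.9735 − 341.44) · e^(−0.0114·21/12)
= 45.5335 × 0.980248 = 44.63

HK$44.63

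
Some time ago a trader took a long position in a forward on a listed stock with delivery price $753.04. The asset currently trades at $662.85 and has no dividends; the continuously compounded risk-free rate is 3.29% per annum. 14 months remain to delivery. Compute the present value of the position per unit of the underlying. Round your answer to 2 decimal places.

Current fair forward for the remaining 14 months: F = S·e^(r·T), r = 0.0329
F = 662.85 · e^(0.0329 × 14/12) = 662.85 × 1.039129 = 688.7867
Value of long forward = (F − K)·e^(−rT) = (688.7867 − 753.04) · e^(−0.0329·14/12)
= -64.2533 × 0.962344 = -61.83

-$61.83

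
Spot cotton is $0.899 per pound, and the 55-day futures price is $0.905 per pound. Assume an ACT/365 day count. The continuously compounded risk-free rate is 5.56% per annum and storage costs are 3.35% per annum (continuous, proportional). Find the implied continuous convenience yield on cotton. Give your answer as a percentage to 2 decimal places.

4.50%

F = S·e^((r+u−y)T) ⇒ (r+u−y) = ln(F/S)/T
ln(0.905/0.899) = 0.006652; /T ⇒ 0.044145
y = r + u − ln(F/S)/T = 0.0556 + 0.0335 − 0.044145 = 0.044955
y = 4.50%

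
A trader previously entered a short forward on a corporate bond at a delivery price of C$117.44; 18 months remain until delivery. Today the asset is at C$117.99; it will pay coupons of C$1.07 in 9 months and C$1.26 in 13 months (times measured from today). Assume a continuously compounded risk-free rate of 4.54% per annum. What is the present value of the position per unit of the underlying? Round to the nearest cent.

PV(remaining coupons) I = 1.07·e^(−0.0454·9/12) + 1.26·e^(−0.0454·13/12) = 2.2337
Current forward F = (S − I)·e^(rT) = (117.99 − 2.2337)·e^(0.0454·18/12) = 115.7563 × 1.070472 = 123.9139
Value (long) = (F − K)·e^(−rT) = (123.9139 − 117.44) × 0.934167 = 6.0477
Short position value = −(long value) = -C$6.05

-C$6.05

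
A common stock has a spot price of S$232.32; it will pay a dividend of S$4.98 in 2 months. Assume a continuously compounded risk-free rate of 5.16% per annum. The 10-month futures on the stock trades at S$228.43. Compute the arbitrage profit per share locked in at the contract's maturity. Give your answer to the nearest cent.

PV(dividends) I = 4.98·e^(−0.0516·2/12) = 4.9374
Fair futures F* = (S − I)·e^(rT) = (232.32 − 4.9374)·e^0.043000 = 227.3826 × 1.043938 = 237.3733
Market S$228.43 < fair 237.3733: forward underpriced → reverse cash-and-carry (short the stock, invest proceeds at r, pay the dividends, go long the forward).
Profit at T = |F_mkt − F*| = |228.43 − 237.3733| = S$8.94 per share

S$8.94 per share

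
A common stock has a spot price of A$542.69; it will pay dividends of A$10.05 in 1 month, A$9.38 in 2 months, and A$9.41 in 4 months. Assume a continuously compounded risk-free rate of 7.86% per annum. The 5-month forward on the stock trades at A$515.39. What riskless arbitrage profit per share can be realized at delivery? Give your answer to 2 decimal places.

A$16.01 per share

PV(dividends) I = 10.05·e^(−0.0786·1/12) + 9.38·e^(−0.0786·2/12) + 9.41·e^(−0.0786·4/12) = 28.4090
Fair forward F* = (S − I)·e^(rT) = (542.69 − 28.4090)·e^0.032750 = 514.2810 × 1.033292 = 531.4024
Market A$515.39 < fair 531.4024: forward underpriced → reverse cash-and-carry (short the stock, invest proceeds at r, pay the dividends, go long the forward).
Profit at T = |F_mkt − F*| = |515.39 − 531.4024| = A$16.01 per share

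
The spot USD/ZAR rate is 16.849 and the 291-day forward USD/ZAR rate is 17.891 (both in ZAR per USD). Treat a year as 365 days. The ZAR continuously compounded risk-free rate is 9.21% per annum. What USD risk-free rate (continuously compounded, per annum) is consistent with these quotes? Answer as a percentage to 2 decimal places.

F = S·e^((r_ZAR − r_USD)T) ⇒ r_USD = r_ZAR − ln(F/S)/T
ln(17.891/16.849) = 0.060006; /(291/365) = 0.075265
r_USD = 0.0921 − 0.075265 = 0.016835
r_USD = 1.68%

1.68%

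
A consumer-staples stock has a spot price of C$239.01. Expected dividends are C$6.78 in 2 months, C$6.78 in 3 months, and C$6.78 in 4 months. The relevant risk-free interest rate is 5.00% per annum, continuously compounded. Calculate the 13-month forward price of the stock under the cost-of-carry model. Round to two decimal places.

C$231.11

PV(dividends) I = 6.78·e^(−0.0500·2/12) + 6.78·e^(−0.0500·3/12) + 6.78·e^(−0.0500·4/12)
I = 6.7237 + 6.6958 + 6.6679 = 20.0874
F = (S − I)·e^(rT) = (239.01 − 20.0874) · e^(0.0500·13/12)
= 218.9226 · e^0.054167 = 218.9226 × 1.055661 = C$231.11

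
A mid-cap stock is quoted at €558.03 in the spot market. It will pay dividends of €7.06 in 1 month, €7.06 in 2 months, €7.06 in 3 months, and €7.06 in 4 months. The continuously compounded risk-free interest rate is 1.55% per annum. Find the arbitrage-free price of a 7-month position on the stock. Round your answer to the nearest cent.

€534.69

PV(dividends) I = 7.06·e^(−0.0155·1/12) + 7.06·e^(−0.0155·2/12) + 7.06·e^(−0.0155·3/12) + 7.06·e^(−0.0155·4/12)
I = 7.0509 + 7.0418 + 7.0327 + 7.0236 = 28.1490
F = (S − I)·e^(rT) = (558.03 − 28.1490) · e^(0.0155·7/12)
= 529.8810 · e^0.009042 = 529.8810 × 1.009083 = €534.69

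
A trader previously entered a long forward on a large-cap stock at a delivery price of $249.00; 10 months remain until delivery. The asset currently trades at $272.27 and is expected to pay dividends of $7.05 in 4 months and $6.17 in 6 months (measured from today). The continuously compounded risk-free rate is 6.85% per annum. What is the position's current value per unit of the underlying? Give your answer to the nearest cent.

PV(remaining dividends) I = 7.05·e^(−0.0685·4/12) + 6.17·e^(−0.0685·6/12) = 12.8531
Current forward F = (S − I)·e^(rT) = (272.27 − 12.8531)·e^(0.0685·10/12) = 259.4169 × 1.058744 = 274.6561
Value (long) = (F − K)·e^(−rT) = (274.6561 − 249.00) × 0.944515 = 24.2326
Value = $24.23

$24.23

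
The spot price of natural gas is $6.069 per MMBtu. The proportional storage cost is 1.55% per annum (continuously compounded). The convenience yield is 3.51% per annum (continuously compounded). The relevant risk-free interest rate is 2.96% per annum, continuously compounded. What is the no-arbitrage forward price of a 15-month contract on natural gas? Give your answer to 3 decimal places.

Net carry = r + u − y = 0.0296 + 0.0155 − 0.0351 = 0.0100
F = S·e^((r+u−y)T) = 6.069 · e^(0.0100 × 15/12) = 6.069 · e^0.012500
= 6.069 × 1.012578 = $6.145 per MMBtu

$6.145 per MMBtu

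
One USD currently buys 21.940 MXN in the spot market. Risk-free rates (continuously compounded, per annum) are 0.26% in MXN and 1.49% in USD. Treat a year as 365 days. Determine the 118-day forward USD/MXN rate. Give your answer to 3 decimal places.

21.853

F = S·e^((r_MXN − r_USD)T) = 21.940 · e^((0.0026 − 0.0149) × 118/365)
= 21.940 · e^-0.003976 = 21.940 × 0.996032
F = 21.853 MXN per USD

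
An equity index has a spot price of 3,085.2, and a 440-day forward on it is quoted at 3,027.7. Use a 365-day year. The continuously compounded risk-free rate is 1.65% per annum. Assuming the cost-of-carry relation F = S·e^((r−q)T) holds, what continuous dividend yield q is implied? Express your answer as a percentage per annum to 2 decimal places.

From F = S·e^((r−q)T): (r − q) = ln(F/S)/T
ln(3027.7/3085.2) = ln(0.981363) = -0.018813
(r − q) = -0.018813 / (440/365) = -0.015606
q = r − ln(F/S)/T = 0.0165 + 0.015606 = 0.032106
q = 3.21%

3.21%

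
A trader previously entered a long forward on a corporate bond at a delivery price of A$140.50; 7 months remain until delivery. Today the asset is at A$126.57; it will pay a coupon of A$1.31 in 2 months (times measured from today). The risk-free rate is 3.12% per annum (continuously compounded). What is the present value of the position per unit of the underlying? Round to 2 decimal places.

-A$12.70

PV(remaining coupons) I = 1.31·e^(−0.0312·2/12) = 1.3032
Current forward F = (S − I)·e^(rT) = (126.57 − 1.3032)·e^(0.0312·7/12) = 125.2668 × 1.018367 = 127.5676
Value (long) = (F − K)·e^(−rT) = (127.5676 − 140.50) × 0.981965 = -12.6992
Value = -A$12.70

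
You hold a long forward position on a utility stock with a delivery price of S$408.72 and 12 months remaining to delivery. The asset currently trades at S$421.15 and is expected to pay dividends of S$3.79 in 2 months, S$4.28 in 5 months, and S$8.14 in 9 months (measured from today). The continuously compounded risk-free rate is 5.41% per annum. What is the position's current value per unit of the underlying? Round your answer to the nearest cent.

PV(remaining dividends) I = 3.79·e^(−0.0541·2/12) + 4.28·e^(−0.0541·5/12) + 8.14·e^(−0.0541·9/12) = 15.7569
Current forward F = (S − I)·e^(rT) = (421.15 − 15.7569)·e^(0.0541·12/12) = 405.3931 × 1.055590 = 427.9289
Value (long) = (F − K)·e^(−rT) = (427.9289 − 408.72) × 0.947337 = 18.1973
Value = S$18.20

S$18.20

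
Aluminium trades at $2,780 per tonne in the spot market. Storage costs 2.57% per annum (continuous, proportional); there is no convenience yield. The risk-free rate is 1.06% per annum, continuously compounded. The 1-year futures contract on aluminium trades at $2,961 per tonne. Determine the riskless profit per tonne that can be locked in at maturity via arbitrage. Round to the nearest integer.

$78 per tonne

Fair futures: F* = S·e^(carry·T), with carry = (r + u) = 0.0106 + 0.0257 = 0.0363
F* = 2780 · e^(0.0363 × 1) = 2780 · e^0.036300 = 2780 × 1.036967 = $2882.7683
Market $2961 > fair $2882.7683: forward overpriced → cash-and-carry (buy spot, short the forward).
At maturity, profit = |F_mkt − F*| = |2961 − 2882.7683| = $78 per tonne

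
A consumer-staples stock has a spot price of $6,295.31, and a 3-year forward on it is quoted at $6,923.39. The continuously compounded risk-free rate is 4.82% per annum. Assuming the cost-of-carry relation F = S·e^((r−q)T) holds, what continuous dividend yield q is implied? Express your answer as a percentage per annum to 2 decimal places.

1.65%

From F = S·e^((r−q)T): (r − q) = ln(F/S)/T
ln(6923.39/6295.31) = ln(1.099770) = 0.095101
(r − q) = 0.095101 / (3) = 0.031700
q = r − ln(F/S)/T = 0.0482 − 0.031700 = 0.016500
q = 1.65%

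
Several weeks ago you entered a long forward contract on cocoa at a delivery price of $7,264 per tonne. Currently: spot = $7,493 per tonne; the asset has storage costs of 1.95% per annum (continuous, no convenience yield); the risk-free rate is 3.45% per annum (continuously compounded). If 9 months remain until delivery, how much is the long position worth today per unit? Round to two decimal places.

Current fair forward for the remaining 9 months: F = S·e^((r + u)·T), (r + u) = 0.0345 + 0.0195 = 0.0540
F = 7493 · e^(0.0540 × 9/12) = 7493 × 1.04133131 = 7802.6955
Value of long forward = (F − K)·e^(−rT) = (7802.6955 − 7264) · e^(−0.0345·9/12)
= 538.6955 × 0.97445689 = 524.94

$524.94 per tonne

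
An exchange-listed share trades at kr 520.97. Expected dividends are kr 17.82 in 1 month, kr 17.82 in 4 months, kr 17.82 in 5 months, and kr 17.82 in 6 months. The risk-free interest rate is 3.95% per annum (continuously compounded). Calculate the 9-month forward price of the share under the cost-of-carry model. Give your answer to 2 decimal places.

kr 464.17

PV(dividends) I = 17.82·e^(−0.0395·1/12) + 17.82·e^(−0.0395·4/12) + 17.82·e^(−0.0395·5/12) + 17.82·e^(−0.0395·6/12)
I = 17.7614 + 17.5869 + 17.5291 + 17.4715 = 70.3489
F = (S − I)·e^(rT) = (520.97 − 70.3489) · e^(0.0395·9/12)
= 450.6211 · e^0.029625 = 450.6211 × 1.030068 = kr 464.17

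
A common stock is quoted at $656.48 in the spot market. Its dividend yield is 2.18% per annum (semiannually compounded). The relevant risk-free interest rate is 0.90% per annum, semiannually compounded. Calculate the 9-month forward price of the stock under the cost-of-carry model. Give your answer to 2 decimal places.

$650.26

F = S · (1+r/2)^(2T) / (1+q/2)^(2T)
= 656.48 × 1.006758 / 1.016394 = 656.48 × 0.990519
F = $650.26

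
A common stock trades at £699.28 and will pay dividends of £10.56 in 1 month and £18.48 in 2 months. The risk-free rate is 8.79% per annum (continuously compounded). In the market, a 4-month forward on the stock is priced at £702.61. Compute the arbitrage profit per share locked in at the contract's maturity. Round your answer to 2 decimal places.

£12.09 per share

PV(dividends) I = 10.56·e^(−0.0879·1/12) + 18.48·e^(−0.0879·2/12) = 28.6942
Fair forward F* = (S − I)·e^(rT) = (699.28 − 28.6942)·e^0.029300 = 670.5858 × 1.029733 = 690.5243
Market £702.61 > fair 690.5243: forward overpriced → cash-and-carry (borrow at r, buy the stock and collect the dividends, short the forward).
Profit at T = |F_mkt − F*| = |702.61 − 690.5243| = £12.09 per share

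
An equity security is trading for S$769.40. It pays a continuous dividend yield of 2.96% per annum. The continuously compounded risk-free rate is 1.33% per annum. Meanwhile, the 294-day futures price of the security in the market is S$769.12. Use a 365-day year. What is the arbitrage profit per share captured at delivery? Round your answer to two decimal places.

Fair futures: F* = S·e^(carry·T), with carry = (r − q) = 0.0133 − 0.0296 = -0.0163
F* = 769.40 · e^(-0.0163 × 294/365) = 769.40 · e^-0.013129 = 769.40 × 0.986957 = S$759.3647
Market S$769.12 > fair S$759.3647: forward overpriced → cash-and-carry (buy spot, short the forward).
At maturity, profit = |F_mkt − F*| = |769.12 − 759.3647| = S$9.76 per share

S$9.76 per share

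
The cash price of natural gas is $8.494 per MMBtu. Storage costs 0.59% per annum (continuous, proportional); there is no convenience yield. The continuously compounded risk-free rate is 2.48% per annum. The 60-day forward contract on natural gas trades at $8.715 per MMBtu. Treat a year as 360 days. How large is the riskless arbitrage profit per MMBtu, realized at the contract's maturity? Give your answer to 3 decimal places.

Fair forward: F* = S·e^(carry·T), with carry = (r + u) = 0.0248 + 0.0059 = 0.0307
F* = 8.494 · e^(0.0307 × 60/360) = 8.494 · e^0.005117 = 8.494 × 1.005130 = $8.5376
Market $8.715 > fair $8.5376: forward overpriced → cash-and-carry (buy spot, short the forward).
At maturity, profit = |F_mkt − F*| = |8.715 − 8.5376| = $0.177 per MMBtu

$0.177 per MMBtu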